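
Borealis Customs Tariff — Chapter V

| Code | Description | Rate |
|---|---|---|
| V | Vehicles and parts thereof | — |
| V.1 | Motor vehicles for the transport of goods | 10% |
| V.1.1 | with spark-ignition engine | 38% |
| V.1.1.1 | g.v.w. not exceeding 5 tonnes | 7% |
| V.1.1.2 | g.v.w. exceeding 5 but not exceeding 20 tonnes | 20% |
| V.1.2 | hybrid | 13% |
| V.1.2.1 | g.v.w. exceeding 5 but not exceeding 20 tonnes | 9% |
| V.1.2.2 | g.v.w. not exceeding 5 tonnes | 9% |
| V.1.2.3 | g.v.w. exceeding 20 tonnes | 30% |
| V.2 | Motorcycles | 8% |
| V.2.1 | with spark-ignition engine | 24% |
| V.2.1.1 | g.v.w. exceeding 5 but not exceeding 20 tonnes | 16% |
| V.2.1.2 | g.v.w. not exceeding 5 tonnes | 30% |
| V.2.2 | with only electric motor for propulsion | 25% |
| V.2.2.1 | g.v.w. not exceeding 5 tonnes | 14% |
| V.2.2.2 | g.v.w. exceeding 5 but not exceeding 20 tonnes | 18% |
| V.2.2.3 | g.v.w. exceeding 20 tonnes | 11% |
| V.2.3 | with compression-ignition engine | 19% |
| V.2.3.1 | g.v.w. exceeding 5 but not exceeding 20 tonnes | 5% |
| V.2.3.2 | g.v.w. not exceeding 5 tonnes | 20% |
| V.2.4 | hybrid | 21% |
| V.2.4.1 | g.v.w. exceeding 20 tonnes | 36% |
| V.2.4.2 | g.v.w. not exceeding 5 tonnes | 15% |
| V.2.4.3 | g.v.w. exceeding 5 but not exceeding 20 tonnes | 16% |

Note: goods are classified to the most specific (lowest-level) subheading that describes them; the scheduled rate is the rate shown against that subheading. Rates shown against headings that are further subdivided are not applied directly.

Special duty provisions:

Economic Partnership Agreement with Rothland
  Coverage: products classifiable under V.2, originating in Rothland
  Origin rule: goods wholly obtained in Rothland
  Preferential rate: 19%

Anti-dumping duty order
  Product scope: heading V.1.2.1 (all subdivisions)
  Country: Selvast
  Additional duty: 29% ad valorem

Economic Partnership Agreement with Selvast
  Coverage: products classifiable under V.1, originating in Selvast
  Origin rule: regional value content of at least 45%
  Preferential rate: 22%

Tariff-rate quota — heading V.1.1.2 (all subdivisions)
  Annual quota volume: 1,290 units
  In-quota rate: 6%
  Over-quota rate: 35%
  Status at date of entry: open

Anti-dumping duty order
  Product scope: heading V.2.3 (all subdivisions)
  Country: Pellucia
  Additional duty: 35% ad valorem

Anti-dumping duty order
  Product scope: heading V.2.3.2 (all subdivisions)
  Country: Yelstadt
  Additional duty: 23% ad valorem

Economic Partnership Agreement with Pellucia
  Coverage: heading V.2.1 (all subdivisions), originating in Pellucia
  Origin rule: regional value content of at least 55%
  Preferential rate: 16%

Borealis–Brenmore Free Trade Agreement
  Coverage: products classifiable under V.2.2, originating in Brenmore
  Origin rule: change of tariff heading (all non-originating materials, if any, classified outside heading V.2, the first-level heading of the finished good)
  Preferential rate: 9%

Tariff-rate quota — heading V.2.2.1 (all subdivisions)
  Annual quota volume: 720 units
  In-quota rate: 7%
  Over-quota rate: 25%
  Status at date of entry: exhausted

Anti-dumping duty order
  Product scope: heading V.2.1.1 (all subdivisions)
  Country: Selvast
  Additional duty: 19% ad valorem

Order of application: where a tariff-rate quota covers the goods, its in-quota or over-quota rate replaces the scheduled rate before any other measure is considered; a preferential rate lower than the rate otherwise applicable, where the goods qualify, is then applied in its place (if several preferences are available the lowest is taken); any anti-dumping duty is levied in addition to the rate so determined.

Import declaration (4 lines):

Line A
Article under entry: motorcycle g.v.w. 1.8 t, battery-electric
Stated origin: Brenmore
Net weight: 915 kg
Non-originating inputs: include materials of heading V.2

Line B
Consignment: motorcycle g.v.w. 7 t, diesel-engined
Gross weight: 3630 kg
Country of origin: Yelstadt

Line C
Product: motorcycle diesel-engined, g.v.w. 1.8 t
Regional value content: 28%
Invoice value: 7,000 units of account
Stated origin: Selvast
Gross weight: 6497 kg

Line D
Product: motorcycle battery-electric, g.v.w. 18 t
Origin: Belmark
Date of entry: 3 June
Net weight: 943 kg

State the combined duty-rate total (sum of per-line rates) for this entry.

68%

Line A: motorcycle → V.2; battery-electric → V.2.2; g.v.w. 1.8 t → V.2.2.1. Scheduled 14%. quota on V.2.2.1 exhausted → over-quota 25%; Brenmore agreement on V.2.2: CTH not met. → 25%.
Line B: motorcycle → V.2; diesel-engined → V.2.3; g.v.w. 7 t → V.2.3.1. Scheduled 5%. No special measure applies. → 5%.
Line C: motorcycle → V.2; diesel-engined → V.2.3; g.v.w. 1.8 t → V.2.3.2. Scheduled 20%. Selvast agreement on V.1: V.2.3.2 not covered. → 20%.
Line D: motorcycle → V.2; battery-electric → V.2.2; g.v.w. 18 t → V.2.2.2. Scheduled 18%. No special measure applies. → 18%.
Sum: 25% + 5% + 20% + 18% = 68%.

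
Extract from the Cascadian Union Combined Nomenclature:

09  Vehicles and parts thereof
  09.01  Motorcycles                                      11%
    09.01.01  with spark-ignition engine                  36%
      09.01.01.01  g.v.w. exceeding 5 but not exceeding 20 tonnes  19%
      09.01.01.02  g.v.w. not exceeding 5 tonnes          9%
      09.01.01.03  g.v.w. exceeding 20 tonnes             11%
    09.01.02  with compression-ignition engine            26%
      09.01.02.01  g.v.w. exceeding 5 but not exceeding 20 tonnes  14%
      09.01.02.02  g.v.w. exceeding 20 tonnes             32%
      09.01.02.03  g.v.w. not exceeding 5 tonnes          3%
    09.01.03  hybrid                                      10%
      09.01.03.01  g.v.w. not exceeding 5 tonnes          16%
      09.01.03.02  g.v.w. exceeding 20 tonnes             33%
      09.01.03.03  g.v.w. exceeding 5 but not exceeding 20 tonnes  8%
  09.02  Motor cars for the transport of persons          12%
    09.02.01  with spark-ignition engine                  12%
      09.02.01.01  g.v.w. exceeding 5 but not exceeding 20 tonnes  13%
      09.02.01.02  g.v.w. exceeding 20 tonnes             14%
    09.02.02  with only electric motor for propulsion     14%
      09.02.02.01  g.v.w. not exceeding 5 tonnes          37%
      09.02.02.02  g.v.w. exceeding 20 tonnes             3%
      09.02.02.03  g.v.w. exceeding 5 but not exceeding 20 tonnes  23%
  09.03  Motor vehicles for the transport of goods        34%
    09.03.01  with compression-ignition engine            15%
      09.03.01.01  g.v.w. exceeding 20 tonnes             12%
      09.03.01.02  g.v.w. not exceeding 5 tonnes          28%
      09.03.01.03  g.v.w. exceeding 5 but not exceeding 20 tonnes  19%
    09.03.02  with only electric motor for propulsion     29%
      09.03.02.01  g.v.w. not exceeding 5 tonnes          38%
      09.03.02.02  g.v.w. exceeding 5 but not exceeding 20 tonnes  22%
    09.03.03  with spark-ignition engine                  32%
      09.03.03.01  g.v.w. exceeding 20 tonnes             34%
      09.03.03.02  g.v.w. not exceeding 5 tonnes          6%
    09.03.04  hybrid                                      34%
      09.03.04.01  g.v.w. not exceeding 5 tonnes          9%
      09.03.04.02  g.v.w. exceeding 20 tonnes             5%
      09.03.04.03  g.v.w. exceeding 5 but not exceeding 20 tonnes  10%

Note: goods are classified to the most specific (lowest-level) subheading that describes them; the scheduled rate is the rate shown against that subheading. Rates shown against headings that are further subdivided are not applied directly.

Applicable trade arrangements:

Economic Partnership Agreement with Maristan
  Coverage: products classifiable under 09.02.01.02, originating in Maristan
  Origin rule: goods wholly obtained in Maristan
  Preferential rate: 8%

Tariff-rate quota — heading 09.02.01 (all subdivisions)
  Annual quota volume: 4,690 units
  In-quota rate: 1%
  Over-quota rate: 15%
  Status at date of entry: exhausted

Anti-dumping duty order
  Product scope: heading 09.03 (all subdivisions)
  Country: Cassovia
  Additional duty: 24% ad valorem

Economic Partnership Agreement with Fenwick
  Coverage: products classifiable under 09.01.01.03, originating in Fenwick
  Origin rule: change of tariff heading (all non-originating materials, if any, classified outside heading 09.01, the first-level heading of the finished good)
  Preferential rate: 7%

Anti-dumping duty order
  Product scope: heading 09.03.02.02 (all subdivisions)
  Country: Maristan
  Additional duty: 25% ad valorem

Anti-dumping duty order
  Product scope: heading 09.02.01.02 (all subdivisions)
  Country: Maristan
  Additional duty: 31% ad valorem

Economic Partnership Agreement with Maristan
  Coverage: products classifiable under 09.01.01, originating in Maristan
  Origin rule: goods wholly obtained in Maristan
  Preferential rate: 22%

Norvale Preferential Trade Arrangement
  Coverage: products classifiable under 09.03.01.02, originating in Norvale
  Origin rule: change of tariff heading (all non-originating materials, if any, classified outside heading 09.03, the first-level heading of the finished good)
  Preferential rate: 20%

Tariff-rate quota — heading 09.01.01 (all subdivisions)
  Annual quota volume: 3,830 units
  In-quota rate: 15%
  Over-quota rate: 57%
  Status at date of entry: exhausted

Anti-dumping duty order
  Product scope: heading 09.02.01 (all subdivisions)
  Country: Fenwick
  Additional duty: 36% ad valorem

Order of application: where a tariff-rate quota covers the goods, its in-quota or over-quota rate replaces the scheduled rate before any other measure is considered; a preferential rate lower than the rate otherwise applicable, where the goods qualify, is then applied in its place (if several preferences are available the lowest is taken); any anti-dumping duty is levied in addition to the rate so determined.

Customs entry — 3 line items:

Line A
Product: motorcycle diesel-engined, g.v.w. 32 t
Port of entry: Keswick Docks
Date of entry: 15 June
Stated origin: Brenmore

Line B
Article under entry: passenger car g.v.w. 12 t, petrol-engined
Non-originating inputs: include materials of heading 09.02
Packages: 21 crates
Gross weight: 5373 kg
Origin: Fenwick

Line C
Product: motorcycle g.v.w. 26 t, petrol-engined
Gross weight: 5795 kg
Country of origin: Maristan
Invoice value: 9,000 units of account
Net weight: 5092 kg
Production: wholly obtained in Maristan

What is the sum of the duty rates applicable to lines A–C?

Line A: motorcycle → 09.01; diesel-engined → 09.01.02; g.v.w. 32 t → 09.01.02.02. Scheduled 32%. No special measure applies. → 32%.
Line B: passenger car → 09.02; petrol-engined → 09.02.01; g.v.w. 12 t → 09.02.01.01. Scheduled 13%. quota on 09.02.01 exhausted → over-quota 15%; Fenwick agreement on 09.01.01.03: 09.02.01.01 not covered; anti-dumping (Fenwick, 09.02.01): +36%; total 15% + 36% = 51%. → 51%.
Line C: motorcycle → 09.01; petrol-engined → 09.01.01; g.v.w. 26 t → 09.01.01.03. Scheduled 11%. quota on 09.01.01 exhausted → over-quota 57%; Maristan agreement on 09.02.01.02: 09.01.01.03 not covered; Maristan agreement on 09.01.01: wholly obtained → 22% available; preferential 22%. → 22%.
Sum: 32% + 51% + 22% = 105%.

105%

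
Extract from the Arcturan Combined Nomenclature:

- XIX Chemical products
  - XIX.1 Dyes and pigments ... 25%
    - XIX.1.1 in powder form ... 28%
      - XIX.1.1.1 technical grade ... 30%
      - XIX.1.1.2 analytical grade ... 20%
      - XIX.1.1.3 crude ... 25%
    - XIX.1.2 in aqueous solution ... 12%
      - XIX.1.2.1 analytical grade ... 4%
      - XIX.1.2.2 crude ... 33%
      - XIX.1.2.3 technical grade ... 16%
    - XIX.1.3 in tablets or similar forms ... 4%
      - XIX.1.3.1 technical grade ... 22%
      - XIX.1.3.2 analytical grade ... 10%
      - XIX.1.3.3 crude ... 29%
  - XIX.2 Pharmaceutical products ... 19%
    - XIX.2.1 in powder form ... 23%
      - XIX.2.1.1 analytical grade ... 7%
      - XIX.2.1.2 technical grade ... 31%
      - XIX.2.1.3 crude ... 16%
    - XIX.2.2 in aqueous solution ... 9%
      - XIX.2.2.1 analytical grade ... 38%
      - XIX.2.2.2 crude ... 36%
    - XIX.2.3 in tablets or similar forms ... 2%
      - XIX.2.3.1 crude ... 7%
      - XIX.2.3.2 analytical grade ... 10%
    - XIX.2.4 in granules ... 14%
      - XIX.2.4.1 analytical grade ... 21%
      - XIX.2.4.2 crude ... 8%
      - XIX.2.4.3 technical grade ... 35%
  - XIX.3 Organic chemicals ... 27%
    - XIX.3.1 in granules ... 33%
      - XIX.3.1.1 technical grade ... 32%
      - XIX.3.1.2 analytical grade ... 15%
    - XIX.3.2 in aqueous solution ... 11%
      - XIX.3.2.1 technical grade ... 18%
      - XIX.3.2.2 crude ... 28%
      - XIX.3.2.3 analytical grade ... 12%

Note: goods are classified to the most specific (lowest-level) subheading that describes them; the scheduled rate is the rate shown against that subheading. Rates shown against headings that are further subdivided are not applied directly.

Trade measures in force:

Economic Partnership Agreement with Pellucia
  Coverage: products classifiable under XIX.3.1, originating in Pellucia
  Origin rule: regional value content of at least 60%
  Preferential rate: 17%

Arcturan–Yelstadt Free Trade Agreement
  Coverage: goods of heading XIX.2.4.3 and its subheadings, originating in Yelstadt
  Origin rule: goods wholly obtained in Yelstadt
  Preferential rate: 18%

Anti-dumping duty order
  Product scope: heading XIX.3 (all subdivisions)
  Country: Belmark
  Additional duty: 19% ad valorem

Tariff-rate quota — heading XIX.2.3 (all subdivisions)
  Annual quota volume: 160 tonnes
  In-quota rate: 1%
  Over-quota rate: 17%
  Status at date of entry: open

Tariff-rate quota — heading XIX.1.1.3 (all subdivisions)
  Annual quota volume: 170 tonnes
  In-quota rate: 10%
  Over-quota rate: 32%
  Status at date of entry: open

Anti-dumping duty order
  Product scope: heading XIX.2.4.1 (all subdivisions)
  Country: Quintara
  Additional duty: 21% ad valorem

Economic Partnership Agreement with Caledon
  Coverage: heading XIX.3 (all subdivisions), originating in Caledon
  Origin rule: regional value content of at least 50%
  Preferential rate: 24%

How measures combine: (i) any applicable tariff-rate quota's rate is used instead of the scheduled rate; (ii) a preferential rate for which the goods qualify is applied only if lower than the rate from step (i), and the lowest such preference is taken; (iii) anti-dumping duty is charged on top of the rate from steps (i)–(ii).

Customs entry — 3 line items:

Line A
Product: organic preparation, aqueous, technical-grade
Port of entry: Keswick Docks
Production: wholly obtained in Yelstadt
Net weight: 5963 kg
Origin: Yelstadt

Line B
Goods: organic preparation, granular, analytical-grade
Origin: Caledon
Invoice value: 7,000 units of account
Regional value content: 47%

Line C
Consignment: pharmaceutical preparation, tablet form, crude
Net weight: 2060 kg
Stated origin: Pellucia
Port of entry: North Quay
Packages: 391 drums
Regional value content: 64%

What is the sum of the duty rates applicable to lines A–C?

34%

Line A: organic → XIX.3; aqueous → XIX.3.2; technical-grade → XIX.3.2.1. Scheduled 18%. Yelstadt agreement on XIX.2.4.3: XIX.3.2.1 not covered. → 18%.
Line B: organic → XIX.3; granular → XIX.3.1; analytical-grade → XIX.3.1.2. Scheduled 15%. Caledon agreement on XIX.3: RVC < 50%. → 15%.
Line C: pharmaceutical → XIX.2; tablet form → XIX.2.3; crude → XIX.2.3.1. Scheduled 7%. quota on XIX.2.3 open → in-quota 1%; Pellucia agreement on XIX.3.1: XIX.2.3.1 not covered. → 1%.
Sum: 18% + 15% + 1% = 34%.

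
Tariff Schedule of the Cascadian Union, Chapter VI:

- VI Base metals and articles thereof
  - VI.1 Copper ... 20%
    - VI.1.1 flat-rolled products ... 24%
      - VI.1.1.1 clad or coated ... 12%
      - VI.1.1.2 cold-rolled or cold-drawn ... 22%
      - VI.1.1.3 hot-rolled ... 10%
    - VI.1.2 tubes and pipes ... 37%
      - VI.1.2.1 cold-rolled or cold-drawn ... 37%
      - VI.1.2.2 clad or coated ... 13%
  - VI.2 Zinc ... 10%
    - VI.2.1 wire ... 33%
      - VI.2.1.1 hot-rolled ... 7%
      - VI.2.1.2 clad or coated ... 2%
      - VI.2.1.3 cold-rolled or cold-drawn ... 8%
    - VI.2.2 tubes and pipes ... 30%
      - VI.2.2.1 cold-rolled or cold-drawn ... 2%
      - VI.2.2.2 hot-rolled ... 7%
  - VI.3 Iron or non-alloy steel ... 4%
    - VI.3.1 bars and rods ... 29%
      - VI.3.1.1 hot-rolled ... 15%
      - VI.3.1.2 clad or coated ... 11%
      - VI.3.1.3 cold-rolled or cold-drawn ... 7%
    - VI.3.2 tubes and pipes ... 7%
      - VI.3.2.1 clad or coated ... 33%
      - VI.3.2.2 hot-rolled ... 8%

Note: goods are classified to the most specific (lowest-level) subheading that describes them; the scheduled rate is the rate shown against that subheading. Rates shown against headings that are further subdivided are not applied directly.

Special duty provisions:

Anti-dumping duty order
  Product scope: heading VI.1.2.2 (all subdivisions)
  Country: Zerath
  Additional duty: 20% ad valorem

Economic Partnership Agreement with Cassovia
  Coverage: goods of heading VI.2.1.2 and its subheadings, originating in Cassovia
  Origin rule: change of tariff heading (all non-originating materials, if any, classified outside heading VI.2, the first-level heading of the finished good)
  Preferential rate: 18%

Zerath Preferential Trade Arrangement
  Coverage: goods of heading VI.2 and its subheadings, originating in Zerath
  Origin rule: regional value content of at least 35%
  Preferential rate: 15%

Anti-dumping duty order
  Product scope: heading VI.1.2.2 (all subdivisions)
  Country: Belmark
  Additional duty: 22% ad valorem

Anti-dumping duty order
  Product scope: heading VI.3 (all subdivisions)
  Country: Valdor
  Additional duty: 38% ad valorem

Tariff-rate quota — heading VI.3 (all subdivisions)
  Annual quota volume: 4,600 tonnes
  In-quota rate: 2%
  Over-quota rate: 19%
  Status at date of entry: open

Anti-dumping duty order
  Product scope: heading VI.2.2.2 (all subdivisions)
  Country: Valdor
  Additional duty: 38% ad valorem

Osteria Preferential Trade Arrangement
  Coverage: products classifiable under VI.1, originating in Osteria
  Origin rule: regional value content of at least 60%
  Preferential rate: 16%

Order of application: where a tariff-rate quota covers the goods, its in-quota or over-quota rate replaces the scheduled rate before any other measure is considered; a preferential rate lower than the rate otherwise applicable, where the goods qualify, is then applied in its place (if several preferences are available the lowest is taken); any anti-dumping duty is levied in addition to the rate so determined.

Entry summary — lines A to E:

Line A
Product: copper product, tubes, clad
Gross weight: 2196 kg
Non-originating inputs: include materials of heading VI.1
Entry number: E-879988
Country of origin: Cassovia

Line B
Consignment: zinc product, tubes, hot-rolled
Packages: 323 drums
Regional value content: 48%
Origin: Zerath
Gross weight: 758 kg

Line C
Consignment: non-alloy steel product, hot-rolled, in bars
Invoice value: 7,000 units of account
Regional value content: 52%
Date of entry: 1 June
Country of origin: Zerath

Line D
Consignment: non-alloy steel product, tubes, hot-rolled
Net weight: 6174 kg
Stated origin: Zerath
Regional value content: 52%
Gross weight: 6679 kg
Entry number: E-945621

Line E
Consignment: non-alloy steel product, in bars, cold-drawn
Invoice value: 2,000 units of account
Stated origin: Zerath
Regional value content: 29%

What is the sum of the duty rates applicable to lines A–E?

26%

Line A: copper → VI.1; tubes → VI.1.2; clad → VI.1.2.2. Scheduled 13%. Cassovia agreement on VI.2.1.2: VI.1.2.2 not covered. → 13%.
Line B: zinc → VI.2; tubes → VI.2.2; hot-rolled → VI.2.2.2. Scheduled 7%. Zerath agreement on VI.2: RVC ≥ 35% → 15% available; preference 15% not lower than 7% → no reduction. → 7%.
Line C: non-alloy steel → VI.3; in bars → VI.3.1; hot-rolled → VI.3.1.1. Scheduled 15%. quota on VI.3 open → in-quota 2%; Zerath agreement on VI.2: VI.3.1.1 not covered. → 2%.
Line D: non-alloy steel → VI.3; tubes → VI.3.2; hot-rolled → VI.3.2.2. Scheduled 8%. quota on VI.3 open → in-quota 2%; Zerath agreement on VI.2: VI.3.2.2 not covered. → 2%.
Line E: non-alloy steel → VI.3; in bars → VI.3.1; cold-drawn → VI.3.1.3. Scheduled 7%. quota on VI.3 open → in-quota 2%; Zerath agreement on VI.2: VI.3.1.3 not covered. → 2%.
Sum: 13% + 7% + 2% + 2% + 2% = 26%.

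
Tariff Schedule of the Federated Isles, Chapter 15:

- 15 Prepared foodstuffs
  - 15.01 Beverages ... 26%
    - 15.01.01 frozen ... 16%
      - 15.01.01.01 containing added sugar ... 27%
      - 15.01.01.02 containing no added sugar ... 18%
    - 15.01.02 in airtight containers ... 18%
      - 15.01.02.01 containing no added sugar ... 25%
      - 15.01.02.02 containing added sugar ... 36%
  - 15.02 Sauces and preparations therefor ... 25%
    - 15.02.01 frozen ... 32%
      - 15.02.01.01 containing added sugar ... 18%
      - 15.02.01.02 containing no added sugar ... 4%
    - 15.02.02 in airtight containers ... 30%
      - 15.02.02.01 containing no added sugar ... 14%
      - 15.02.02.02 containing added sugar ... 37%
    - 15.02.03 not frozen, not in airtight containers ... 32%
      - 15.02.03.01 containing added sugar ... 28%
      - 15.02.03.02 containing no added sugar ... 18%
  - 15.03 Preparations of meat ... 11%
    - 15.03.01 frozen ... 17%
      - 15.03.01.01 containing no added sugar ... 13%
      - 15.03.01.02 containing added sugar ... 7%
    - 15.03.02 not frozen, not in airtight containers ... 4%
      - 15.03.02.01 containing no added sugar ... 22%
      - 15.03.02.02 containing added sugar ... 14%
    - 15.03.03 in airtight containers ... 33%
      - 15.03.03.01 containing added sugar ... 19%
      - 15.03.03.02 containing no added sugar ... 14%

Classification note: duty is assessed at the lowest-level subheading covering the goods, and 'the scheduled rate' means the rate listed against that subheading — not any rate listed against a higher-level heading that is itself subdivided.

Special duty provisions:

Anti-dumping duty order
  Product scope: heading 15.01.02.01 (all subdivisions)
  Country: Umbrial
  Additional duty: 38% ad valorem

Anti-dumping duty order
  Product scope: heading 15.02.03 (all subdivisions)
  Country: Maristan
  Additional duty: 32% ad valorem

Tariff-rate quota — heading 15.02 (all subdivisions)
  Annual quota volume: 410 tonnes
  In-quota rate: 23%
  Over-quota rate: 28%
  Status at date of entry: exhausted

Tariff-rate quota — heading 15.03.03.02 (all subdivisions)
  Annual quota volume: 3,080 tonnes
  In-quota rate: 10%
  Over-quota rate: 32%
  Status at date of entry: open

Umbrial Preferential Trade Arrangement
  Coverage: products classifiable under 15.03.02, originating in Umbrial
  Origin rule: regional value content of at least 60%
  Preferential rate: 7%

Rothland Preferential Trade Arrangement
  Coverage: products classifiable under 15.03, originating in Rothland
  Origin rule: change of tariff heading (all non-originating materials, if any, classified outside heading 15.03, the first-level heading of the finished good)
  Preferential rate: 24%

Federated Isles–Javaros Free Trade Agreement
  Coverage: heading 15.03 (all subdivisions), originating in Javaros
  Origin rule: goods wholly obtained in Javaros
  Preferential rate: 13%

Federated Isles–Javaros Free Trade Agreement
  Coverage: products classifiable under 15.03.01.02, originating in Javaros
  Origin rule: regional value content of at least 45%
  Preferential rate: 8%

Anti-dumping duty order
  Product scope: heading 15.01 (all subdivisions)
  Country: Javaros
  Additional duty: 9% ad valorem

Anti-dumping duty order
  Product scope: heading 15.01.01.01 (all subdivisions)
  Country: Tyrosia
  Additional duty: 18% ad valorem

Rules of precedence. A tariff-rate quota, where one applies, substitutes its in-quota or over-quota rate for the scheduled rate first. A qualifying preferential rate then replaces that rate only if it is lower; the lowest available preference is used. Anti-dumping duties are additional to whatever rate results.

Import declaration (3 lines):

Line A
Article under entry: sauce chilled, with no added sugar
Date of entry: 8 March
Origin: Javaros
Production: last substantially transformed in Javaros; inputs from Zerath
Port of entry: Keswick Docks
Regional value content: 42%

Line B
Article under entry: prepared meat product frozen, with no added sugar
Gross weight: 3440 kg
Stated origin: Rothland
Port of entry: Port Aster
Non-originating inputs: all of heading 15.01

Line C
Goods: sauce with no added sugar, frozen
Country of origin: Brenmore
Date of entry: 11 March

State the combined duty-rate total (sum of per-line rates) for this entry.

Line A: sauce → 15.02; chilled → 15.02.03; with no added sugar → 15.02.03.02. Scheduled 18%. quota on 15.02 exhausted → over-quota 28%; Javaros agreement on 15.03: 15.02.03.02 not covered; Javaros agreement on 15.03.01.02: 15.02.03.02 not covered. → 28%.
Line B: prepared meat product → 15.03; frozen → 15.03.01; with no added sugar → 15.03.01.01. Scheduled 13%. Rothland agreement on 15.03: CTH met → 24% available; preference 24% not lower than 13% → no reduction. → 13%.
Line C: sauce → 15.02; frozen → 15.02.01; with no added sugar → 15.02.01.02. Scheduled 4%. quota on 15.02 exhausted → over-quota 28%. → 28%.
Sum: 28% + 13% + 28% = 69%.

69%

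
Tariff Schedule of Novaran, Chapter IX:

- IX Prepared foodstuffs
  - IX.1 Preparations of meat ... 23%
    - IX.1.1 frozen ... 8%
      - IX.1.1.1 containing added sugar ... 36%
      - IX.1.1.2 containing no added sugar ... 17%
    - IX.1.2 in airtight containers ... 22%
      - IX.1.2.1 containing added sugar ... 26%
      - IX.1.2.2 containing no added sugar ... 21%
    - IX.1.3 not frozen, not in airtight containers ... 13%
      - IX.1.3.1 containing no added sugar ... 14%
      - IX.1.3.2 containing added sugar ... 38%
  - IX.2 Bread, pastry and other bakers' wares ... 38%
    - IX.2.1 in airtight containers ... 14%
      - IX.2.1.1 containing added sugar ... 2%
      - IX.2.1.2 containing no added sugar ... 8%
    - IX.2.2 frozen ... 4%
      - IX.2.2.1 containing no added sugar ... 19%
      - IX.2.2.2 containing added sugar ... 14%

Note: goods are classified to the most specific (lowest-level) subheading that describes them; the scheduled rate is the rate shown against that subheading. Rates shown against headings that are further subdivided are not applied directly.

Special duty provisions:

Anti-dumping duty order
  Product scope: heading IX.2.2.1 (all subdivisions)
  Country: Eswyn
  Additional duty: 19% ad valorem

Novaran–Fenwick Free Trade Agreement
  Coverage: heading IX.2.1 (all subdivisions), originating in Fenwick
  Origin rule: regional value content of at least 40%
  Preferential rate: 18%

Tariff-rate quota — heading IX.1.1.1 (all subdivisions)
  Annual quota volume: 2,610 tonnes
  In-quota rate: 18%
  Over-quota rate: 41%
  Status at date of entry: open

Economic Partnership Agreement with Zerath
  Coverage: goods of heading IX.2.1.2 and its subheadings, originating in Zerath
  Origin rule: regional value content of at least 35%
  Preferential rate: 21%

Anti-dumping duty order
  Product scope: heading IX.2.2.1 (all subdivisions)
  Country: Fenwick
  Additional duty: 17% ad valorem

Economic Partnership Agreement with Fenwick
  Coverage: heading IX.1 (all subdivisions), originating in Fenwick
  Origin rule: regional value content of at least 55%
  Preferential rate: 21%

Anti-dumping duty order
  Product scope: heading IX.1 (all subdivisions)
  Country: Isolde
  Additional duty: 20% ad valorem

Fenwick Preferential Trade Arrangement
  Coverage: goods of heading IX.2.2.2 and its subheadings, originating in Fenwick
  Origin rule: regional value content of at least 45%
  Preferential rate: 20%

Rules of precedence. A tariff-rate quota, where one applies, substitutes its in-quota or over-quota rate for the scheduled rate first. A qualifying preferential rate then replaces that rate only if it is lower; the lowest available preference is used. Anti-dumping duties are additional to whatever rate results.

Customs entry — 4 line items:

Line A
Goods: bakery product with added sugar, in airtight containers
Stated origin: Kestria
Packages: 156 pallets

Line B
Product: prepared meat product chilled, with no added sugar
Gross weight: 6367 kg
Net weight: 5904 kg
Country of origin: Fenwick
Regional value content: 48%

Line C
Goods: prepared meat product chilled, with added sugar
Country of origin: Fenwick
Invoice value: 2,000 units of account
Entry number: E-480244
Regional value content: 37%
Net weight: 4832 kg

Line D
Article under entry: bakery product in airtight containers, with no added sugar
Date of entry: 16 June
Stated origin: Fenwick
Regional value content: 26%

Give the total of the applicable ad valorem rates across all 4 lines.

Line A: bakery product → IX.2; in airtight containers → IX.2.1; with added sugar → IX.2.1.1. Scheduled 2%. No special measure applies. → 2%.
Line B: prepared meat product → IX.1; chilled → IX.1.3; with no added sugar → IX.1.3.1. Scheduled 14%. Fenwick agreement on IX.2.1: IX.1.3.1 not covered; Fenwick agreement on IX.1: RVC < 55%; Fenwick agreement on IX.2.2.2: IX.1.3.1 not covered. → 14%.
Line C: prepared meat product → IX.1; chilled → IX.1.3; with added sugar → IX.1.3.2. Scheduled 38%. Fenwick agreement on IX.2.1: IX.1.3.2 not covered; Fenwick agreement on IX.1: RVC < 55%; Fenwick agreement on IX.2.2.2: IX.1.3.2 not covered. → 38%.
Line D: bakery product → IX.2; in airtight containers → IX.2.1; with no added sugar → IX.2.1.2. Scheduled 8%. Fenwick agreement on IX.2.1: RVC < 40%; Fenwick agreement on IX.1: IX.2.1.2 not covered; Fenwick agreement on IX.2.2.2: IX.2.1.2 not covered. → 8%.
Sum: 2% + 14% + 38% + 8% = 62%.

62%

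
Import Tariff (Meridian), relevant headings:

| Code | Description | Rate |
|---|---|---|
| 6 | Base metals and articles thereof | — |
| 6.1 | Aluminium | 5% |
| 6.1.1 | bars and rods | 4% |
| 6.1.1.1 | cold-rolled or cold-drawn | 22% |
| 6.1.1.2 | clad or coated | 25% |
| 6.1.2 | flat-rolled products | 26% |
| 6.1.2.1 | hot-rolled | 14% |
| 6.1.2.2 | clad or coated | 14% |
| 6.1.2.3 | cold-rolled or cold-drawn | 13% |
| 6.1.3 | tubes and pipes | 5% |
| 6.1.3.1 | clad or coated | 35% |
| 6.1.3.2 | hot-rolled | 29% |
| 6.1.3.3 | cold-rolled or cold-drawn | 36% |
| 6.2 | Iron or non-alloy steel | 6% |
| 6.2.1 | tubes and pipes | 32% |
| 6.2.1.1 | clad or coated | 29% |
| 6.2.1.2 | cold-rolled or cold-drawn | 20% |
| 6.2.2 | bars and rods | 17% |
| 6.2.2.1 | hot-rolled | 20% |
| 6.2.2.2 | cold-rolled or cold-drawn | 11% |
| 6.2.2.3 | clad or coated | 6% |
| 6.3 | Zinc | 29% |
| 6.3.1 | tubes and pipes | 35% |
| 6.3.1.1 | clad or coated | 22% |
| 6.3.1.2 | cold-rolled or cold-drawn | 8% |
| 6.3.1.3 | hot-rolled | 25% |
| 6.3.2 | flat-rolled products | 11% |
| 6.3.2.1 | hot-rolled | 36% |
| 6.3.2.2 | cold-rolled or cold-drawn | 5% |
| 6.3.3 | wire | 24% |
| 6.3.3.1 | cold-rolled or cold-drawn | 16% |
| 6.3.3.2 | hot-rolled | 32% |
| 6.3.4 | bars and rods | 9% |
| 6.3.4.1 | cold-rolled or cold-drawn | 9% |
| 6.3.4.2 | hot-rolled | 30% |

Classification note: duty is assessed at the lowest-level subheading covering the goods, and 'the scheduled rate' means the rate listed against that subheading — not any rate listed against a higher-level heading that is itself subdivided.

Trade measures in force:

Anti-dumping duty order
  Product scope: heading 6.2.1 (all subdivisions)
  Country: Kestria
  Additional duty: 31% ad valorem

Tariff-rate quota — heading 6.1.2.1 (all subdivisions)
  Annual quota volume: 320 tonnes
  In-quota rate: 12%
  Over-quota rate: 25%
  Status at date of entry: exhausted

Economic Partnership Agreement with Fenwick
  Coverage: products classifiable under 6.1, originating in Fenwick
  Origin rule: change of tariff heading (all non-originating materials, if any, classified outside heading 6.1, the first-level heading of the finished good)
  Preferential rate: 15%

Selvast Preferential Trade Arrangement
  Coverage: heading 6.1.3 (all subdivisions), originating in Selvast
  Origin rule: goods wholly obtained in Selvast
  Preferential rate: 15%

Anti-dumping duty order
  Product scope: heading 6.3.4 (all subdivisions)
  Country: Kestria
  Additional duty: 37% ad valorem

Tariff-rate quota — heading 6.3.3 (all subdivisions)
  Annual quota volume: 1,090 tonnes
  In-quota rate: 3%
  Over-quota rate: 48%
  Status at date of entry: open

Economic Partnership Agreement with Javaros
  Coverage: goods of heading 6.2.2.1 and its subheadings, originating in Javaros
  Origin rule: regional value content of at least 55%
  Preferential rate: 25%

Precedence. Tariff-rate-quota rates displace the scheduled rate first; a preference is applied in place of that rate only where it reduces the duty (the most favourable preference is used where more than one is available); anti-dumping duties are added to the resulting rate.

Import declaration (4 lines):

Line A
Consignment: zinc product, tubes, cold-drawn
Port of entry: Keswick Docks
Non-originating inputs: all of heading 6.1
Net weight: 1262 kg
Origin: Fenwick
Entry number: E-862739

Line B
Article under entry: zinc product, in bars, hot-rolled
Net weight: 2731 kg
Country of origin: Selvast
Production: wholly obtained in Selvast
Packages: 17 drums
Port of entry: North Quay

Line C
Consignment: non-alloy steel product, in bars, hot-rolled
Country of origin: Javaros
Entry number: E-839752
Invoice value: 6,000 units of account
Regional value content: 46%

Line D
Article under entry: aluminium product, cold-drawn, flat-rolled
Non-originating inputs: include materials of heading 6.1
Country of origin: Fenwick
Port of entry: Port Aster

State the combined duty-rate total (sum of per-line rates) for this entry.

71%

Line A: zinc → 6.3; tubes → 6.3.1; cold-drawn → 6.3.1.2. Scheduled 8%. Fenwick agreement on 6.1: 6.3.1.2 not covered. → 8%.
Line B: zinc → 6.3; in bars → 6.3.4; hot-rolled → 6.3.4.2. Scheduled 30%. Selvast agreement on 6.1.3: 6.3.4.2 not covered. → 30%.
Line C: non-alloy steel → 6.2; in bars → 6.2.2; hot-rolled → 6.2.2.1. Scheduled 20%. Javaros agreement on 6.2.2.1: RVC < 55%. → 20%.
Line D: aluminium → 6.1; flat-rolled → 6.1.2; cold-drawn → 6.1.2.3. Scheduled 13%. Fenwick agreement on 6.1: CTH not met. → 13%.
Sum: 8% + 30% + 20% + 13% = 71%.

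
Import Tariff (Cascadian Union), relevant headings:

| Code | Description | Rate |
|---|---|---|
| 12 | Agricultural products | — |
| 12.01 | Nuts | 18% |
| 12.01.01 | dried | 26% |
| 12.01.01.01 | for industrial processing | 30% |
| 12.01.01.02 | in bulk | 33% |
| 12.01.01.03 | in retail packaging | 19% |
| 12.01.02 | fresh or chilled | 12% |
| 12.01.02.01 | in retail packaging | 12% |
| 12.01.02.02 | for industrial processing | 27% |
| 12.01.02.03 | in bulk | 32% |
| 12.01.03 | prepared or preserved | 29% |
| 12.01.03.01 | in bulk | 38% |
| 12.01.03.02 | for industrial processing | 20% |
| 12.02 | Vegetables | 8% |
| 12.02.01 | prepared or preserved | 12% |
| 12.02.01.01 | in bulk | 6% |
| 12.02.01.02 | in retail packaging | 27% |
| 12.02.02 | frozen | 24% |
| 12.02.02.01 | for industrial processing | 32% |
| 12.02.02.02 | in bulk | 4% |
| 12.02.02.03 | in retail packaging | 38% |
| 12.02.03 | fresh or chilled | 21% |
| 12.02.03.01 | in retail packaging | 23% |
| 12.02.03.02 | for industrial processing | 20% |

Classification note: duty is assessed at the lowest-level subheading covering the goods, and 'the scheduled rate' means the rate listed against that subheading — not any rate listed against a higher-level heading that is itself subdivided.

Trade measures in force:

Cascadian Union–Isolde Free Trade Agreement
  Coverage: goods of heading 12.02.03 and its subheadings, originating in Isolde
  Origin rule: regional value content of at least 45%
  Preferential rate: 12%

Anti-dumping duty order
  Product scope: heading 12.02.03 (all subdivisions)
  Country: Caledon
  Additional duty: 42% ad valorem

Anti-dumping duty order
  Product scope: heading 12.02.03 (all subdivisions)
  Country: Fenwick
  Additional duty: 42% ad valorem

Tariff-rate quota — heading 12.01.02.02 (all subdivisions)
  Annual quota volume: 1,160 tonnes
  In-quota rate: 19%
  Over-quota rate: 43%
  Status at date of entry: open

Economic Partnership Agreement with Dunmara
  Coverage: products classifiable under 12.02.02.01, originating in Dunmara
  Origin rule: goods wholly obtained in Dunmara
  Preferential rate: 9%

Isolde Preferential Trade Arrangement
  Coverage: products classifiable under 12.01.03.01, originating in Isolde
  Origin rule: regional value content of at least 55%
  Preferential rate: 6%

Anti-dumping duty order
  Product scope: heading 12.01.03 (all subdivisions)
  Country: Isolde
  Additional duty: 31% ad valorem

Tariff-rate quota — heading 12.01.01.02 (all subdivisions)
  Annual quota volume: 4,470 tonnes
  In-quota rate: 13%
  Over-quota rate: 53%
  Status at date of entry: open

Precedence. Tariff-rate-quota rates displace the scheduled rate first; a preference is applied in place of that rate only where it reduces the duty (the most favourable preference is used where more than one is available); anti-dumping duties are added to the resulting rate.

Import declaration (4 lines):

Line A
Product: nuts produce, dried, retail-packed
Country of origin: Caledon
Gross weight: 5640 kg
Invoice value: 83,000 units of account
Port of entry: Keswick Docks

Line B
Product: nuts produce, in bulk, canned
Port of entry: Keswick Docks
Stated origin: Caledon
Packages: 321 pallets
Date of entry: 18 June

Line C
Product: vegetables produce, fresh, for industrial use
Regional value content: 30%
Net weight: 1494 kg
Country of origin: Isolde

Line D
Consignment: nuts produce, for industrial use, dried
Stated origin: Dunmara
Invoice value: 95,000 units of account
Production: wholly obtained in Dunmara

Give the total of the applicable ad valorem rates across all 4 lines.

107%

Line A: nuts → 12.01; dried → 12.01.01; retail-packed → 12.01.01.03. Scheduled 19%. No special measure applies. → 19%.
Line B: nuts → 12.01; canned → 12.01.03; in bulk → 12.01.03.01. Scheduled 38%. No special measure applies. → 38%.
Line C: vegetables → 12.02; fresh → 12.02.03; for industrial use → 12.02.03.02. Scheduled 20%. Isolde agreement on 12.02.03: RVC < 45%; Isolde agreement on 12.01.03.01: 12.02.03.02 not covered. → 20%.
Line D: nuts → 12.01; dried → 12.01.01; for industrial use → 12.01.01.01. Scheduled 30%. Dunmara agreement on 12.02.02.01: 12.01.01.01 not covered. → 30%.
Sum: 19% + 38% + 20% + 30% = 107%.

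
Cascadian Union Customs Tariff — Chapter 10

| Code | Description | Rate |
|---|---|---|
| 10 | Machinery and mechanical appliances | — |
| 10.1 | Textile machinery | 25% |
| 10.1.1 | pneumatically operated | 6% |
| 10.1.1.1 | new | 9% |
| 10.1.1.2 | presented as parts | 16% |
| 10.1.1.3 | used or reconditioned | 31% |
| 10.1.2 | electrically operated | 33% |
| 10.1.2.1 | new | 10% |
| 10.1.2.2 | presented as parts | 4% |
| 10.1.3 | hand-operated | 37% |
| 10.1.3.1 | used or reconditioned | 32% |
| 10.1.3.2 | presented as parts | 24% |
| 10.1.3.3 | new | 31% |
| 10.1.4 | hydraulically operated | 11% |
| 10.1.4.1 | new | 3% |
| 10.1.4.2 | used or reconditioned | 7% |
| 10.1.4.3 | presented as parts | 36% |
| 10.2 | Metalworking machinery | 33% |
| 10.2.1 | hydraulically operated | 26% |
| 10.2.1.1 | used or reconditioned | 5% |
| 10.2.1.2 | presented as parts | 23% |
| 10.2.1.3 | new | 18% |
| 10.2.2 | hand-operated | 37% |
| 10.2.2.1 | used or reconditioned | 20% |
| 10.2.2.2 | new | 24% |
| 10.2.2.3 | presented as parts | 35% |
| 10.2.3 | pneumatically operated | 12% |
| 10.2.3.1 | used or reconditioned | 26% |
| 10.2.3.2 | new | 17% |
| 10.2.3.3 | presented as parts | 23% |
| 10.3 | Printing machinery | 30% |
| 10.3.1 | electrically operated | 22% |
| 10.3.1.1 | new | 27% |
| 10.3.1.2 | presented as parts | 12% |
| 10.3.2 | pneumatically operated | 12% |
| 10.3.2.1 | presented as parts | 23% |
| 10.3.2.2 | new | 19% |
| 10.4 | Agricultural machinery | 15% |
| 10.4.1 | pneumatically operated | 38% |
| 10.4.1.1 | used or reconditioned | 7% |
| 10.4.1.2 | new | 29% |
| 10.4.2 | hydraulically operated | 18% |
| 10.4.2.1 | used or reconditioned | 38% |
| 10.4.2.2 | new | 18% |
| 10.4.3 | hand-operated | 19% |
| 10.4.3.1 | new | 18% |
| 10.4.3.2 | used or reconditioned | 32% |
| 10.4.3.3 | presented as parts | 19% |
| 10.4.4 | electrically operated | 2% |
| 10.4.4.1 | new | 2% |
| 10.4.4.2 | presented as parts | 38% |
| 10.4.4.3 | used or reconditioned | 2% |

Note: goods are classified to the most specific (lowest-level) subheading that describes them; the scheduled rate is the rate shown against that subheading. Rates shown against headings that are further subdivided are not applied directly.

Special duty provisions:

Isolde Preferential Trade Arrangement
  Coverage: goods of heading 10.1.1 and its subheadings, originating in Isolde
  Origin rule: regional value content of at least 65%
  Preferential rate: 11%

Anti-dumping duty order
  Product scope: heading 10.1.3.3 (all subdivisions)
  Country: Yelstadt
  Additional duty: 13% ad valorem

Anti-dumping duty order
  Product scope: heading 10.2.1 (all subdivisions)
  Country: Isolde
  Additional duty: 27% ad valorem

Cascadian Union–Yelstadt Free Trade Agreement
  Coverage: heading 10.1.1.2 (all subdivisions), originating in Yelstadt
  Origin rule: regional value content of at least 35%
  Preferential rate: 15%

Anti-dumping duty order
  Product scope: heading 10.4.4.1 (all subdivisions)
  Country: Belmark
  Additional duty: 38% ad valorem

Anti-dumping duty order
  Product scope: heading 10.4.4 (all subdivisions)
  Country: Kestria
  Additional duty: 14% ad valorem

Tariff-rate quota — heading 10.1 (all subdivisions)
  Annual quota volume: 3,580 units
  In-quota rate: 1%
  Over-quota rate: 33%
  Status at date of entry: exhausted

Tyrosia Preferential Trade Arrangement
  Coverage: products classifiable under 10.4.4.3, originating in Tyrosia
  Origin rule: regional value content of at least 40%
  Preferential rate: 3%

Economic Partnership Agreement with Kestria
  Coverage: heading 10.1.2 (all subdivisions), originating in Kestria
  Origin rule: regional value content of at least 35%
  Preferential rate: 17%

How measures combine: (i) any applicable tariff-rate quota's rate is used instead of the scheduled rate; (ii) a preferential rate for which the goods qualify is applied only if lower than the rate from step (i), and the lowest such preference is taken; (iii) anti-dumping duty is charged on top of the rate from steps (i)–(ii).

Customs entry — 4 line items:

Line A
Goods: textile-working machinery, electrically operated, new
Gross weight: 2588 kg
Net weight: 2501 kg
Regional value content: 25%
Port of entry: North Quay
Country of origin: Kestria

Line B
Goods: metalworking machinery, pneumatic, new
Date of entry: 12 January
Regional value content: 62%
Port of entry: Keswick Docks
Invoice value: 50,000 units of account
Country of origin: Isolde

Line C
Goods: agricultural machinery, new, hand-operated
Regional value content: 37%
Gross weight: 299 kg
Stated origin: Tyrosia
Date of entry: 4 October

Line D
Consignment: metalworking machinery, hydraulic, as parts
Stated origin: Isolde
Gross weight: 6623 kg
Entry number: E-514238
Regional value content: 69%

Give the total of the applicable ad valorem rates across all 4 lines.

Line A: textile-working → 10.1; electrically operated → 10.1.2; new → 10.1.2.1. Scheduled 10%. quota on 10.1 exhausted → over-quota 33%; Kestria agreement on 10.1.2: RVC < 35%. → 33%.
Line B: metalworking → 10.2; pneumatic → 10.2.3; new → 10.2.3.2. Scheduled 17%. Isolde agreement on 10.1.1: 10.2.3.2 not covered. → 17%.
Line C: agricultural → 10.4; hand-operated → 10.4.3; new → 10.4.3.1. Scheduled 18%. Tyrosia agreement on 10.4.4.3: 10.4.3.1 not covered. → 18%.
Line D: metalworking → 10.2; hydraulic → 10.2.1; as parts → 10.2.1.2. Scheduled 23%. Isolde agreement on 10.1.1: 10.2.1.2 not covered; anti-dumping (Isolde, 10.2.1): +27%; total 23% + 27% = 50%. → 50%.
Sum: 33% + 17% + 18% + 50% = 118%.

118%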